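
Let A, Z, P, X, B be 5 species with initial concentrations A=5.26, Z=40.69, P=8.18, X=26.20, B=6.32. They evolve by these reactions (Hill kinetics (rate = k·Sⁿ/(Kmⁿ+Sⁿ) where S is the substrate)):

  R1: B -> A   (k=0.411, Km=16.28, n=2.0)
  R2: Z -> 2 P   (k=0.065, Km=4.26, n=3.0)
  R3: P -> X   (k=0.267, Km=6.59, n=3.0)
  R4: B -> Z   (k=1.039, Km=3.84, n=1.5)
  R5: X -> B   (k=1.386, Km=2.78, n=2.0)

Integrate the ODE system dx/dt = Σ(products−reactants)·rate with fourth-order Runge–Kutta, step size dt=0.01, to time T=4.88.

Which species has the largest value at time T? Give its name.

Dominant species at T: Z

RK4 with dt=0.01: 488 steps to T=4.88. Trajectory (selected grid times):
t=0.00: A=5.26 Z=40.69 P=8.18 X=26.20 B=6.32
t=0.54: A=5.29 Z=41.04 P=8.16 X=25.55 B=6.64
t=1.08: A=5.32 Z=41.40 P=8.13 X=24.91 B=6.96
t=1.63: A=5.36 Z=41.77 P=8.11 X=24.25 B=7.26
t=2.17: A=5.40 Z=42.15 P=8.08 X=23.61 B=7.56
t=2.71: A=5.44 Z=42.53 P=8.06 X=22.96 B=7.84
t=3.25: A=5.48 Z=42.91 P=8.04 X=22.32 B=8.11
t=3.80: A=5.53 Z=43.31 P=8.01 X=21.66 B=8.38
t=4.34: A=5.58 Z=43.70 P=7.99 X=21.02 B=8.64
t=4.88: A=5.62 Z=44.10 P=7.97 X=20.38 B=8.89
At T=4.88: A=5.62 Z=44.10 P=7.97 X=20.38 B=8.89; the largest is Z.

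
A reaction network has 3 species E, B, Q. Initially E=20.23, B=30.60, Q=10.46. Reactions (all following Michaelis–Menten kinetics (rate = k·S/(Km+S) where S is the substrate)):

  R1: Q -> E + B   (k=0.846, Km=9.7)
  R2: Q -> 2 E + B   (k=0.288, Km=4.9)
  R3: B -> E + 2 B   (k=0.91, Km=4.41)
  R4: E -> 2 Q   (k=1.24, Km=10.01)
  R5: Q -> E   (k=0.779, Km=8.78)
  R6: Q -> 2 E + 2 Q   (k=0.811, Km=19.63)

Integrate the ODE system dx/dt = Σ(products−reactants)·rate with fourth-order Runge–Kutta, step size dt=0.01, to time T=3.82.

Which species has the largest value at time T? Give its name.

Dominant species at T: B

RK4 with dt=0.01: 382 steps to T=3.82. Trajectory (selected grid times):
t=0.00: E=20.23 B=30.60 Q=10.46
t=0.42: E=20.98 B=31.20 Q=10.83
t=0.85: E=21.77 B=31.83 Q=11.22
t=1.27: E=22.54 B=32.44 Q=11.60
t=1.70: E=23.34 B=33.07 Q=11.99
t=2.12: E=24.14 B=33.69 Q=12.38
t=2.55: E=24.96 B=34.33 Q=12.78
t=2.97: E=25.77 B=34.96 Q=13.18
t=3.40: E=26.61 B=35.61 Q=13.59
t=3.82: E=27.44 B=36.25 Q=13.99
At T=3.82: E=27.44 B=36.25 Q=13.99; the largest is B.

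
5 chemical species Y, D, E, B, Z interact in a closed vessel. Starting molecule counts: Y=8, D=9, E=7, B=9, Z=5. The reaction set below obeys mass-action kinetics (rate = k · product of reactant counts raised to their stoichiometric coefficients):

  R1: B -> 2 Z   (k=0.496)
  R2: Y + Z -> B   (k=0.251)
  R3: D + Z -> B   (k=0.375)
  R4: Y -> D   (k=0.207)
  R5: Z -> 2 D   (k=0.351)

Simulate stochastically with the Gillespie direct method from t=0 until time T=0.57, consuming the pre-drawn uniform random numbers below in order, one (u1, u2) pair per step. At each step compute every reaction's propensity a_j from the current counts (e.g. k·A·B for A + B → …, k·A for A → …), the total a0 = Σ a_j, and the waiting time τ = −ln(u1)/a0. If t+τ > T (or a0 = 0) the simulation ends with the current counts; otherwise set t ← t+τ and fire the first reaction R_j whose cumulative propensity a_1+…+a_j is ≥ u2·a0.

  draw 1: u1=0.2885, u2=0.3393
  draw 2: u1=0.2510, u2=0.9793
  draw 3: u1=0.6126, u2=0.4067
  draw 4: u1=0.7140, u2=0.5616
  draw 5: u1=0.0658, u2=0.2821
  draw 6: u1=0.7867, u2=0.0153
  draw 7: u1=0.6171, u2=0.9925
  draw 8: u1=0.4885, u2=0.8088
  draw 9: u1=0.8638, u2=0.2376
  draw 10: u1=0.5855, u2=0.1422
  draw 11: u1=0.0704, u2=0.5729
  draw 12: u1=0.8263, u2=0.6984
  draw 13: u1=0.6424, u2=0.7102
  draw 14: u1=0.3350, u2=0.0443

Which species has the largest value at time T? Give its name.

Dominant species at T: B

t=0.000: Y=8 D=9 E=7 B=9 Z=5
Draw 1: a1=4.464, a2=10.040, a3=16.875, a4=1.656, a5=1.755, a0=34.790; τ=−ln(0.2885)/34.790=0.036 → t=0.036; u2·a0=0.3393·34.790=11.804; a1=4.464 < 11.804 ≤ a1+a2=14.504 → R2 fires; Y=7 D=9 E=7 B=10 Z=4
Draw 2: a1=4.960, a2=7.028, a3=13.500, a4=1.449, a5=1.404, a0=28.341; τ=−ln(0.2510)/28.341=0.049 → t=0.085; u2·a0=0.9793·28.341=27.754; a1+…+a4=26.937 < 27.754 ≤ a1+…+a5=28.341 → R5 fires; Y=7 D=11 E=7 B=10 Z=3
Draw 3: a1=4.960, a2=5.271, a3=12.375, a4=1.449, a5=1.053, a0=25.108; τ=−ln(0.6126)/25.108=0.020 → t=0.104; u2·a0=0.4067·25.108=10.211; a1=4.960 < 10.211 ≤ a1+a2=10.231 → R2 fires; Y=6 D=11 E=7 B=11 Z=2
Draw 4: a1=5.456, a2=3.012, a3=8.250, a4=1.242, a5=0.702, a0=18.662; τ=−ln(0.7140)/18.662=0.018 → t=0.122; u2·a0=0.5616·18.662=10.481; a1+a2=8.468 < 10.481 ≤ a1+…+a3=16.718 → R3 fires; Y=6 D=10 E=7 B=12 Z=1
Draw 5: a1=5.952, a2=1.506, a3=3.750, a4=1.242, a5=0.351, a0=12.801; τ=−ln(0.0658)/12.801=0.213 → t=0.335; u2·a0=0.2821·12.801=3.611 ≤ a1=5.952 → R1 fires; Y=6 D=10 E=7 B=11 Z=3
Draw 6: a1=5.456, a2=4.518, a3=11.250, a4=1.242, a5=1.053, a0=23.519; τ=−ln(0.7867)/23.519=0.010 → t=0.345; u2·a0=0.0153·23.519=0.360 ≤ a1=5.456 → R1 fires; Y=6 D=10 E=7 B=10 Z=5
Draw 7: a1=4.960, a2=7.530, a3=18.750, a4=1.242, a5=1.755, a0=34.237; τ=−ln(0.6171)/34.237=0.014 → t=0.359; u2·a0=0.9925·34.237=33.980; a1+…+a4=32.482 < 33.980 ≤ a1+…+a5=34.237 → R5 fires; Y=6 D=12 E=7 B=10 Z=4
Draw 8: a1=4.960, a2=6.024, a3=18.000, a4=1.242, a5=1.404, a0=31.630; τ=−ln(0.4885)/31.630=0.023 → t=0.382; u2·a0=0.8088·31.630=25.582; a1+a2=10.984 < 25.582 ≤ a1+…+a3=28.984 → R3 fires; Y=6 D=11 E=7 B=11 Z=3
Draw 9: a1=5.456, a2=4.518, a3=12.375, a4=1.242, a5=1.053, a0=24.644; τ=−ln(0.8638)/24.644=0.006 → t=0.388; u2·a0=0.2376·24.644=5.855; a1=5.456 < 5.855 ≤ a1+a2=9.974 → R2 fires; Y=5 D=11 E=7 B=12 Z=2
Draw 10: a1=5.952, a2=2.510, a3=8.250, a4=1.035, a5=0.702, a0=18.449; τ=−ln(0.5855)/18.449=0.029 → t=0.417; u2·a0=0.1422·18.449=2.623 ≤ a1=5.952 → R1 fires; Y=5 D=11 E=7 B=11 Z=4
Draw 11: a1=5.456, a2=5.020, a3=16.500, a4=1.035, a5=1.404, a0=29.415; τ=−ln(0.0704)/29.415=0.090 → t=0.507; u2·a0=0.5729·29.415=16.852; a1+a2=10.476 < 16.852 ≤ a1+…+a3=26.976 → R3 fires; Y=5 D=10 E=7 B=12 Z=3
Draw 12: a1=5.952, a2=3.765, a3=11.250, a4=1.035, a5=1.053, a0=23.055; τ=−ln(0.8263)/23.055=0.008 → t=0.515; u2·a0=0.6984·23.055=16.102; a1+a2=9.717 < 16.102 ≤ a1+…+a3=20.967 → R3 fires; Y=5 D=9 E=7 B=13 Z=2
Draw 13: a1=6.448, a2=2.510, a3=6.750, a4=1.035, a5=0.702, a0=17.445; τ=−ln(0.6424)/17.445=0.025 → t=0.540; u2·a0=0.7102·17.445=12.389; a1+a2=8.958 < 12.389 ≤ a1+…+a3=15.708 → R3 fires; Y=5 D=8 E=7 B=14 Z=1
Draw 14: a1=6.944, a2=1.255, a3=3.000, a4=1.035, a5=0.351, a0=12.585; τ=−ln(0.3350)/12.585=0.087 → t=0.627 > T=0.57: stop.
At T=0.57: Y=5 D=8 E=7 B=14 Z=1; the largest is B.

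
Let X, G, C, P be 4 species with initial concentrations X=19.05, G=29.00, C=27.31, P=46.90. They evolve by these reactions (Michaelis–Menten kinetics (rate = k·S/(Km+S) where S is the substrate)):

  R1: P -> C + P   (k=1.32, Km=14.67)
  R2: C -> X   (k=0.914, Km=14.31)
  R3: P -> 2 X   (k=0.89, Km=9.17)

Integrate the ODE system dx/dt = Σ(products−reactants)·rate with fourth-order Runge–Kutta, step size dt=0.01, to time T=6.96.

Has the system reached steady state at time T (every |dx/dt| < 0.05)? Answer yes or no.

RK4 with dt=0.01: 696 steps to T=6.96. Trajectory (selected grid times):
t=0.00: X=19.05 G=29.00 C=27.31 P=46.90
t=0.77: X=20.66 G=29.00 C=27.62 P=46.33
t=1.55: X=22.29 G=29.00 C=27.93 P=45.75
t=2.32: X=23.89 G=29.00 C=28.23 P=45.18
t=3.09: X=25.50 G=29.00 C=28.53 P=44.61
t=3.87: X=27.13 G=29.00 C=28.83 P=44.03
t=4.64: X=28.73 G=29.00 C=29.12 P=43.47
t=5.41: X=30.33 G=29.00 C=29.41 P=42.90
t=6.19: X=31.96 G=29.00 C=29.69 P=42.33
t=6.96: X=33.56 G=29.00 C=29.97 P=41.77
Rates at T: R1=0.9769, R2=0.6186, R3=0.7298
dx/dt at T (Σ net stoichiometry × rate): X=+2.0782, G=+0.0000, C=+0.3583, P=-0.7298
Largest |dx/dt| is |+2.0782| (X) ≥ 0.05 → not steady.

Steady state at T: no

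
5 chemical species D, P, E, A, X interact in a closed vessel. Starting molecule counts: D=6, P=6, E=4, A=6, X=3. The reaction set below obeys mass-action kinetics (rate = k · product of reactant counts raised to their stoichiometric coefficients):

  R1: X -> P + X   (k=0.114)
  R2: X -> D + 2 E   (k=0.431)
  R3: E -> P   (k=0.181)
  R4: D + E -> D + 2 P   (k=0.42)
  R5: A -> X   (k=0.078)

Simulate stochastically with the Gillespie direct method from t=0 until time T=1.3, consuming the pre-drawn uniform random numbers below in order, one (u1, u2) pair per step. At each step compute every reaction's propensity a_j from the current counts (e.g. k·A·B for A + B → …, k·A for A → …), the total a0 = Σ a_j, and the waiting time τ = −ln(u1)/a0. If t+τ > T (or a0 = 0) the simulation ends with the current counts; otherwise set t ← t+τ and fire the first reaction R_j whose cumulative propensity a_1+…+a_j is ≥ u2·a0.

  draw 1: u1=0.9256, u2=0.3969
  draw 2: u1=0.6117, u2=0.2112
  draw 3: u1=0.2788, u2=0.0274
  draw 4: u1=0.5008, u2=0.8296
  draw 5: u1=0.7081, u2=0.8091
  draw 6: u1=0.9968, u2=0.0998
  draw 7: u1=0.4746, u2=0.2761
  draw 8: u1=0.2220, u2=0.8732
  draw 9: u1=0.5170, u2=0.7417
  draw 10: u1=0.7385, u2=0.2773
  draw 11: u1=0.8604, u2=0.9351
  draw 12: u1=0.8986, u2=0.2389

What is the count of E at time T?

t=0.000: D=6 P=6 E=4 A=6 X=3
Draw 1: a1=0.342, a2=1.293, a3=0.724, a4=10.080, a5=0.468, a0=12.907; τ=−ln(0.9256)/12.907=0.006 → t=0.006; u2·a0=0.3969·12.907=5.123; a1+…+a3=2.359 < 5.123 ≤ a1+…+a4=12.439 → R4 fires; D=6 P=8 E=3 A=6 X=3
Draw 2: a1=0.342, a2=1.293, a3=0.543, a4=7.560, a5=0.468, a0=10.206; τ=−ln(0.6117)/10.206=0.048 → t=0.054; u2·a0=0.2112·10.206=2.156; a1+a2=1.635 < 2.156 ≤ a1+…+a3=2.178 → R3 fires; D=6 P=9 E=2 A=6 X=3
Draw 3: a1=0.342, a2=1.293, a3=0.362, a4=5.040, a5=0.468, a0=7.505; τ=−ln(0.2788)/7.505=0.170 → t=0.224; u2·a0=0.0274·7.505=0.206 ≤ a1=0.342 → R1 fires; D=6 P=10 E=2 A=6 X=3
Draw 4: a1=0.342, a2=1.293, a3=0.362, a4=5.040, a5=0.468, a0=7.505; τ=−ln(0.5008)/7.505=0.092 → t=0.316; u2·a0=0.8296·7.505=6.226; a1+…+a3=1.997 < 6.226 ≤ a1+…+a4=7.037 → R4 fires; D=6 P=12 E=1 A=6 X=3
Draw 5: a1=0.342, a2=1.293, a3=0.181, a4=2.520, a5=0.468, a0=4.804; τ=−ln(0.7081)/4.804=0.072 → t=0.388; u2·a0=0.8091·4.804=3.887; a1+…+a3=1.816 < 3.887 ≤ a1+…+a4=4.336 → R4 fires; D=6 P=14 E=0 A=6 X=3
Draw 6: a1=0.342, a2=1.293, a3=0.000, a4=0.000, a5=0.468, a0=2.103; τ=−ln(0.9968)/2.103=0.002 → t=0.390; u2·a0=0.0998·2.103=0.210 ≤ a1=0.342 → R1 fires; D=6 P=15 E=0 A=6 X=3
Draw 7: a1=0.342, a2=1.293, a3=0.000, a4=0.000, a5=0.468, a0=2.103; τ=−ln(0.4746)/2.103=0.354 → t=0.744; u2·a0=0.2761·2.103=0.581; a1=0.342 < 0.581 ≤ a1+a2=1.635 → R2 fires; D=7 P=15 E=2 A=6 X=2
Draw 8: a1=0.228, a2=0.862, a3=0.362, a4=5.880, a5=0.468, a0=7.800; τ=−ln(0.2220)/7.800=0.193 → t=0.937; u2·a0=0.8732·7.800=6.811; a1+…+a3=1.452 < 6.811 ≤ a1+…+a4=7.332 → R4 fires; D=7 P=17 E=1 A=6 X=2
Draw 9: a1=0.228, a2=0.862, a3=0.181, a4=2.940, a5=0.468, a0=4.679; τ=−ln(0.5170)/4.679=0.141 → t=1.078; u2·a0=0.7417·4.679=3.470; a1+…+a3=1.271 < 3.470 ≤ a1+…+a4=4.211 → R4 fires; D=7 P=19 E=0 A=6 X=2
Draw 10: a1=0.228, a2=0.862, a3=0.000, a4=0.000, a5=0.468, a0=1.558; τ=−ln(0.7385)/1.558=0.195 → t=1.273; u2·a0=0.2773·1.558=0.432; a1=0.228 < 0.432 ≤ a1+a2=1.090 → R2 fires; D=8 P=19 E=2 A=6 X=1
Draw 11: a1=0.114, a2=0.431, a3=0.362, a4=6.720, a5=0.468, a0=8.095; τ=−ln(0.8604)/8.095=0.019 → t=1.291; u2·a0=0.9351·8.095=7.570; a1+…+a3=0.907 < 7.570 ≤ a1+…+a4=7.627 → R4 fires; D=8 P=21 E=1 A=6 X=1
Draw 12: a1=0.114, a2=0.431, a3=0.181, a4=3.360, a5=0.468, a0=4.554; τ=−ln(0.8986)/4.554=0.023 → t=1.315 > T=1.3: stop.
Read off E at T=1.3: 1

E at T = 1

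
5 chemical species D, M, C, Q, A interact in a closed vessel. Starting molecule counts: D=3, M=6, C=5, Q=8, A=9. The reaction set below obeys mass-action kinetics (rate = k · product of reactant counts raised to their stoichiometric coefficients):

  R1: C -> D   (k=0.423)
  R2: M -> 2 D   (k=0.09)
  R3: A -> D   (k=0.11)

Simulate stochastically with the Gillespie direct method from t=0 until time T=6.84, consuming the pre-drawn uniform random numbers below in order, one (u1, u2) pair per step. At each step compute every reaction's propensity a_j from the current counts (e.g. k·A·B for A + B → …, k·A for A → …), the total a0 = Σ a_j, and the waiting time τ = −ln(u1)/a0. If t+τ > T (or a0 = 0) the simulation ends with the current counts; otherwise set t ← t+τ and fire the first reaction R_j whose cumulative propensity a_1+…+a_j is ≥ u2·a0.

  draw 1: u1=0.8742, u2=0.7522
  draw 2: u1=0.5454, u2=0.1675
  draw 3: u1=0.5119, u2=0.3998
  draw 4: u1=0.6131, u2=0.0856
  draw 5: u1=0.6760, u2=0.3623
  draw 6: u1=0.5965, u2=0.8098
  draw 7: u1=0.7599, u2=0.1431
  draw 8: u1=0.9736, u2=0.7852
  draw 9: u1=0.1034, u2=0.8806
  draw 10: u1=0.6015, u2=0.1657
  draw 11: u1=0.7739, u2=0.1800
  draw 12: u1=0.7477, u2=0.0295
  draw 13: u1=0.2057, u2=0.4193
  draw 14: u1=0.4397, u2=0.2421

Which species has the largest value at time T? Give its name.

Dominant species at T: D

t=0.000: D=3 M=6 C=5 Q=8 A=9
Draw 1: a1=2.115, a2=0.540, a3=0.990, a0=3.645; τ=−ln(0.8742)/3.645=0.037 → t=0.037; u2·a0=0.7522·3.645=2.742; a1+a2=2.655 < 2.742 ≤ a1+…+a3=3.645 → R3 fires; D=4 M=6 C=5 Q=8 A=8
Draw 2: a1=2.115, a2=0.540, a3=0.880, a0=3.535; τ=−ln(0.5454)/3.535=0.171 → t=0.208; u2·a0=0.1675·3.535=0.592 ≤ a1=2.115 → R1 fires; D=5 M=6 C=4 Q=8 A=8
Draw 3: a1=1.692, a2=0.540, a3=0.880, a0=3.112; τ=−ln(0.5119)/3.112=0.215 → t=0.424; u2·a0=0.3998·3.112=1.244 ≤ a1=1.692 → R1 fires; D=6 M=6 C=3 Q=8 A=8
Draw 4: a1=1.269, a2=0.540, a3=0.880, a0=2.689; τ=−ln(0.6131)/2.689=0.182 → t=0.605; u2·a0=0.0856·2.689=0.230 ≤ a1=1.269 → R1 fires; D=7 M=6 C=2 Q=8 A=8
Draw 5: a1=0.846, a2=0.540, a3=0.880, a0=2.266; τ=−ln(0.6760)/2.266=0.173 → t=0.778; u2·a0=0.3623·2.266=0.821 ≤ a1=0.846 → R1 fires; D=8 M=6 C=1 Q=8 A=8
Draw 6: a1=0.423, a2=0.540, a3=0.880, a0=1.843; τ=−ln(0.5965)/1.843=0.280 → t=1.059; u2·a0=0.8098·1.843=1.492; a1+a2=0.963 < 1.492 ≤ a1+…+a3=1.843 → R3 fires; D=9 M=6 C=1 Q=8 A=7
Draw 7: a1=0.423, a2=0.540, a3=0.770, a0=1.733; τ=−ln(0.7599)/1.733=0.158 → t=1.217; u2·a0=0.1431·1.733=0.248 ≤ a1=0.423 → R1 fires; D=10 M=6 C=0 Q=8 A=7
Draw 8: a1=0.000, a2=0.540, a3=0.770, a0=1.310; τ=−ln(0.9736)/1.310=0.020 → t=1.237; u2·a0=0.7852·1.310=1.029; a1+a2=0.540 < 1.029 ≤ a1+…+a3=1.310 → R3 fires; D=11 M=6 C=0 Q=8 A=6
Draw 9: a1=0.000, a2=0.540, a3=0.660, a0=1.200; τ=−ln(0.1034)/1.200=1.891 → t=3.128; u2·a0=0.8806·1.200=1.057; a1+a2=0.540 < 1.057 ≤ a1+…+a3=1.200 → R3 fires; D=12 M=6 C=0 Q=8 A=5
Draw 10: a1=0.000, a2=0.540, a3=0.550, a0=1.090; τ=−ln(0.6015)/1.090=0.466 → t=3.595; u2·a0=0.1657·1.090=0.181; a1=0.000 < 0.181 ≤ a1+a2=0.540 → R2 fires; D=14 M=5 C=0 Q=8 A=5
Draw 11: a1=0.000, a2=0.450, a3=0.550, a0=1.000; τ=−ln(0.7739)/1.000=0.256 → t=3.851; u2·a0=0.1800·1.000=0.180; a1=0.000 < 0.180 ≤ a1+a2=0.450 → R2 fires; D=16 M=4 C=0 Q=8 A=5
Draw 12: a1=0.000, a2=0.360, a3=0.550, a0=0.910; τ=−ln(0.7477)/0.910=0.320 → t=4.171; u2·a0=0.0295·0.910=0.027; a1=0.000 < 0.027 ≤ a1+a2=0.360 → R2 fires; D=18 M=3 C=0 Q=8 A=5
Draw 13: a1=0.000, a2=0.270, a3=0.550, a0=0.820; τ=−ln(0.2057)/0.820=1.928 → t=6.099; u2·a0=0.4193·0.820=0.344; a1+a2=0.270 < 0.344 ≤ a1+…+a3=0.820 → R3 fires; D=19 M=3 C=0 Q=8 A=4
Draw 14: a1=0.000, a2=0.270, a3=0.440, a0=0.710; τ=−ln(0.4397)/0.710=1.157 → t=7.256 > T=6.84: stop.
At T=6.84: D=19 M=3 C=0 Q=8 A=4; the largest is D.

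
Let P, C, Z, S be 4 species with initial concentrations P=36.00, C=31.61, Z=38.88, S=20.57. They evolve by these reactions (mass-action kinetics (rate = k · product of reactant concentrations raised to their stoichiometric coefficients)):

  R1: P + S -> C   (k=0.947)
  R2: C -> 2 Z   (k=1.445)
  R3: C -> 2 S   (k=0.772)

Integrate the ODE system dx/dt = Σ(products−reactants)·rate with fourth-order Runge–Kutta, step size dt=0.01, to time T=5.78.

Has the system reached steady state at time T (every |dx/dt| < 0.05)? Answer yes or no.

Steady state at T: yes

RK4 with dt=0.01: 578 steps to T=5.78. Trajectory (selected grid times):
t=0.00: P=36.00 C=31.61 Z=38.88 S=20.57
t=0.64: P=0.07 C=19.60 Z=101.37 S=18.03
t=1.28: P=0.00 C=4.76 Z=120.81 S=28.34
t=1.93: P=0.00 C=1.13 Z=125.54 S=30.87
t=2.57: P=0.00 C=0.27 Z=126.66 S=31.47
t=3.21: P=0.00 C=0.07 Z=126.93 S=31.61
t=3.85: P=0.00 C=0.02 Z=126.99 S=31.64
t=4.50: P=0.00 C=0.00 Z=127.01 S=31.65
t=5.14: P=0.00 C=0.00 Z=127.01 S=31.66
t=5.78: P=0.00 C=0.00 Z=127.01 S=31.66
Rates at T: R1=0.0000, R2=0.0003, R3=0.0002
dx/dt at T (Σ net stoichiometry × rate): P=-0.0000, C=-0.0005, Z=+0.0006, S=+0.0003
Largest |dx/dt| is |+0.0006| (Z) < 0.05 → steady.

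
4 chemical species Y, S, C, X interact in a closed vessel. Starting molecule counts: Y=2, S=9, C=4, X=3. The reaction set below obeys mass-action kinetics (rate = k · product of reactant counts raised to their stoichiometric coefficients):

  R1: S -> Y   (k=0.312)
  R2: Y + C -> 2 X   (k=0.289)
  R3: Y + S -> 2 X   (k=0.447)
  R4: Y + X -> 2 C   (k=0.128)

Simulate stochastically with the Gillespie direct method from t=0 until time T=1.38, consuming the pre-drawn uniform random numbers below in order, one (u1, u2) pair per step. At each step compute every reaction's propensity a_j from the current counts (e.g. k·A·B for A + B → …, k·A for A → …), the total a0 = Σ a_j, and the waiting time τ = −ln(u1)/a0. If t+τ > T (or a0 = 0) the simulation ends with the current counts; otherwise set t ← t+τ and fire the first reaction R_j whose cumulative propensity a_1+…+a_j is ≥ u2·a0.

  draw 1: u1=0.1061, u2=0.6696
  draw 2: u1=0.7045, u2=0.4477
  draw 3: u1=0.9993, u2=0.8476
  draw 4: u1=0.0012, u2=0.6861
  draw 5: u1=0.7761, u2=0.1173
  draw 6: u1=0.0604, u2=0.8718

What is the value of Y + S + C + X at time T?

Value at T = 18

Check how each reaction changes W = Y + S + C + X (weight of products minus weight of reactants):
R1: S -> Y: (1·1) − (1·1) = 1 − 1 = 0
R2: Y + C -> 2 X: (1·2) − (1·1 + 1·1) = 2 − 2 = 0
R3: Y + S -> 2 X: (1·2) − (1·1 + 1·1) = 2 − 2 = 0
R4: Y + X -> 2 C: (1·2) − (1·1 + 1·1) = 2 − 2 = 0
Every reaction leaves W unchanged, so W is conserved and no simulation is needed: W(T) = W(0) = 2 + 9 + 4 + 3 = 18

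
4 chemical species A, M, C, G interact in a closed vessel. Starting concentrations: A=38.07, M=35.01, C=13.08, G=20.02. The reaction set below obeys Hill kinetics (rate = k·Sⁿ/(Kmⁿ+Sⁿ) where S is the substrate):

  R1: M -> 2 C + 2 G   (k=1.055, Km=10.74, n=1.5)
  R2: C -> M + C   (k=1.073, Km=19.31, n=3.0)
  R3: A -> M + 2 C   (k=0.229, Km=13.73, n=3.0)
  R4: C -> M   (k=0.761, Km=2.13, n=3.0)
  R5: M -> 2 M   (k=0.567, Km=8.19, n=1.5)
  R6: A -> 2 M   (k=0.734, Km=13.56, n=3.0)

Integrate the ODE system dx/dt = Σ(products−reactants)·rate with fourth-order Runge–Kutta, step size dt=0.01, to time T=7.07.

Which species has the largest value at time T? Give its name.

Dominant species at T: M

RK4 with dt=0.01: 707 steps to T=7.07. Trajectory (selected grid times):
t=0.00: A=38.07 M=35.01 C=13.08 G=20.02
t=0.79: A=37.34 M=36.80 C=14.26 G=21.45
t=1.57: A=36.63 M=38.60 C=15.44 G=22.88
t=2.36: A=35.91 M=40.46 C=16.64 G=24.34
t=3.14: A=35.19 M=42.34 C=17.84 G=25.79
t=3.93: A=34.48 M=44.27 C=19.06 G=27.28
t=4.71: A=33.77 M=46.21 C=20.28 G=28.75
t=5.50: A=33.06 M=48.21 C=21.52 G=30.26
t=6.28: A=32.36 M=50.20 C=22.75 G=31.75
t=7.07: A=31.65 M=52.25 C=24.01 G=33.27
At T=7.07: A=31.65 M=52.25 C=24.01 G=33.27; the largest is M.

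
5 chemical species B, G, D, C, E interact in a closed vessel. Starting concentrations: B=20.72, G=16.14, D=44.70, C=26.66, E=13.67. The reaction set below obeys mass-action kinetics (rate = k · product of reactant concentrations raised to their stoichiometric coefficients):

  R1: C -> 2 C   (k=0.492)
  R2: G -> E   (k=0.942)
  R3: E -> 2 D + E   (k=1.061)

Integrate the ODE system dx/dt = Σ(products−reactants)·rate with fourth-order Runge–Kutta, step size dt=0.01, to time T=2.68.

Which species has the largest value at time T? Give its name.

RK4 with dt=0.01: 268 steps to T=2.68. Trajectory (selected grid times):
t=0.00: B=20.72 G=16.14 D=44.70 C=26.66 E=13.67
t=0.30: B=20.72 G=12.17 D=54.73 C=30.90 E=17.64
t=0.60: B=20.72 G=9.17 D=66.96 C=35.81 E=20.64
t=0.89: B=20.72 G=6.98 D=80.36 C=41.31 E=22.83
t=1.19: B=20.72 G=5.26 D=95.47 C=47.88 E=24.55
t=1.49: B=20.72 G=3.97 D=111.53 C=55.49 E=25.84
t=1.79: B=20.72 G=2.99 D=128.31 C=64.32 E=26.82
t=2.08: B=20.72 G=2.27 D=145.04 C=74.18 E=27.54
t=2.38: B=20.72 G=1.71 D=162.76 C=85.98 E=28.10
t=2.68: B=20.72 G=1.29 D=180.78 C=99.66 E=28.52
At T=2.68: B=20.72 G=1.29 D=180.78 C=99.66 E=28.52; the largest is D.

Dominant species at T: D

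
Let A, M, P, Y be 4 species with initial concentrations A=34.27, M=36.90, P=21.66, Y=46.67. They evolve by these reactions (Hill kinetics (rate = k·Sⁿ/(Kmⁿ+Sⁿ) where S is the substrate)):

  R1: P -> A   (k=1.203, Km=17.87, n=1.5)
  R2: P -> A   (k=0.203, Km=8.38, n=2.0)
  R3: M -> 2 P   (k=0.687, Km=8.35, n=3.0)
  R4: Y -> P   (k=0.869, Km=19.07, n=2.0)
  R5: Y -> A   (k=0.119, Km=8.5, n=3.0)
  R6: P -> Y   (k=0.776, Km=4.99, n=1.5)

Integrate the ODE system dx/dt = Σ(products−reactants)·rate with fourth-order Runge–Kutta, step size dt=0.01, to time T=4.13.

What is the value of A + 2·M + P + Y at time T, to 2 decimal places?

Check how each reaction changes W = A + 2·M + P + Y (weight of products minus weight of reactants):
R1: P -> A: (1·1) − (1·1) = 1 − 1 = 0
R2: P -> A: (1·1) − (1·1) = 1 − 1 = 0
R3: M -> 2 P: (1·2) − (2·1) = 2 − 2 = 0
R4: Y -> P: (1·1) − (1·1) = 1 − 1 = 0
R5: Y -> A: (1·1) − (1·1) = 1 − 1 = 0
R6: P -> Y: (1·1) − (1·1) = 1 − 1 = 0
Every reaction leaves W unchanged, so W is conserved and no simulation is needed: W(T) = W(0) = 34.27 + 2·36.90 + 21.66 + 46.67 = 176.40

Value at T = 176.40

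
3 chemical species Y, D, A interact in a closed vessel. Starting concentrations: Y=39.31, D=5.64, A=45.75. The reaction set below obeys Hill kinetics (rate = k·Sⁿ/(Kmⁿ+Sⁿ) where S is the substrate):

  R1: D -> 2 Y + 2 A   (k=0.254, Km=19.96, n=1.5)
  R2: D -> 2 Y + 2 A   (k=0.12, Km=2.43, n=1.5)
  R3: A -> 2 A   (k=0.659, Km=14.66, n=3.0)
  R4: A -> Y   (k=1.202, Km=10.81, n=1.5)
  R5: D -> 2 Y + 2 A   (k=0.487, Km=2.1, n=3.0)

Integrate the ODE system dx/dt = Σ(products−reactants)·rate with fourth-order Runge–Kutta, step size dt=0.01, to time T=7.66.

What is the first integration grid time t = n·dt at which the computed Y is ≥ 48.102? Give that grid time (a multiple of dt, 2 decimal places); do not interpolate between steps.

Threshold first reached at t = 4.04

RK4 with dt=0.01: 766 steps to T=7.66. Trajectory (selected grid times):
t=0.00: Y=39.31 D=5.64 A=45.75
t=0.85: Y=41.22 D=5.14 A=46.37
t=1.70: Y=43.10 D=4.66 A=46.96
t=2.55: Y=44.96 D=4.19 A=47.51
t=3.40: Y=46.77 D=3.75 A=48.03
t=4.03: Y=48.09 D=3.43 A=48.38
t=4.04: Y=48.11 D=3.43 A=48.38
t=4.26: Y=48.56 D=3.32 A=48.50
t=5.11: Y=50.27 D=2.93 A=48.90
t=5.96: Y=51.90 D=2.58 A=49.22
t=6.81: Y=53.44 D=2.27 A=49.46
t=7.66: Y=54.90 D=2.00 A=49.61
Y(4.03)=48.089 < 48.102 but Y(4.04)=48.110 ≥ 48.102, so the first grid time is t=4.04.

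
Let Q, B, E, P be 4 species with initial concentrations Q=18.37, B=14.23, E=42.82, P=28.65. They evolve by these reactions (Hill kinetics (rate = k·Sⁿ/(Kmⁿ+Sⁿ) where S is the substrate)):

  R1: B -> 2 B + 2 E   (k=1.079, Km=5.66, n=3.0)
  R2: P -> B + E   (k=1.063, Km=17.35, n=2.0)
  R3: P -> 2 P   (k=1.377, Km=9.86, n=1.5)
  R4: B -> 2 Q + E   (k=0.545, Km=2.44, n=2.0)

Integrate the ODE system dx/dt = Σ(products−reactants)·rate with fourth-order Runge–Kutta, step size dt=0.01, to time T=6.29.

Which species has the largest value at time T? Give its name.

RK4 with dt=0.01: 629 steps to T=6.29. Trajectory (selected grid times):
t=0.00: Q=18.37 B=14.23 E=42.82 P=28.65
t=0.70: Q=19.11 B=15.12 E=45.17 P=28.91
t=1.40: Q=19.86 B=16.02 E=47.53 P=29.16
t=2.10: Q=20.60 B=16.92 E=49.90 P=29.42
t=2.80: Q=21.35 B=17.83 E=52.29 P=29.67
t=3.49: Q=22.09 B=18.73 E=54.65 P=29.92
t=4.19: Q=22.84 B=19.65 E=57.06 P=30.18
t=4.89: Q=23.59 B=20.57 E=59.47 P=30.43
t=5.59: Q=24.35 B=21.50 E=61.89 P=30.68
t=6.29: Q=25.10 B=22.43 E=64.32 P=30.93
At T=6.29: Q=25.10 B=22.43 E=64.32 P=30.93; the largest is E.

Dominant species at T: E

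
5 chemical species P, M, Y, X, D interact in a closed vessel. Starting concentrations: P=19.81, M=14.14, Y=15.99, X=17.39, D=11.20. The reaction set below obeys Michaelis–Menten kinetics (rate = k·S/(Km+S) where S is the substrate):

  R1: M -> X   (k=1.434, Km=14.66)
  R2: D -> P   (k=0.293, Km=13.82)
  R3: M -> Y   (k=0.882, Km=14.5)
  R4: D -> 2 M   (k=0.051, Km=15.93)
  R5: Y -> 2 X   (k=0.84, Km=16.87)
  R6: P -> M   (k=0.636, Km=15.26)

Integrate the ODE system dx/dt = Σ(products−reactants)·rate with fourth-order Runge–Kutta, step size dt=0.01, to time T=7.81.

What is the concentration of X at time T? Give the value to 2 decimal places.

X at T = 28.69

RK4 with dt=0.01: 781 steps to T=7.81. Trajectory (selected grid times):
t=0.00: P=19.81 M=14.14 Y=15.99 X=17.39 D=11.20
t=0.87: P=19.61 M=13.51 Y=16.01 X=18.71 D=11.07
t=1.74: P=19.41 M=12.90 Y=16.02 X=20.01 D=10.94
t=2.60: P=19.22 M=12.32 Y=16.02 X=21.28 D=10.81
t=3.47: P=19.02 M=11.75 Y=16.01 X=22.56 D=10.68
t=4.34: P=18.83 M=11.20 Y=15.99 X=23.82 D=10.55
t=5.21: P=18.63 M=10.68 Y=15.97 X=25.06 D=10.42
t=6.07: P=18.44 M=10.19 Y=15.94 X=26.28 D=10.30
t=6.94: P=18.25 M=9.71 Y=15.89 X=27.49 D=10.17
t=7.81: P=18.05 M=9.25 Y=15.84 X=28.69 D=10.05
Read off X at T=7.81: 28.69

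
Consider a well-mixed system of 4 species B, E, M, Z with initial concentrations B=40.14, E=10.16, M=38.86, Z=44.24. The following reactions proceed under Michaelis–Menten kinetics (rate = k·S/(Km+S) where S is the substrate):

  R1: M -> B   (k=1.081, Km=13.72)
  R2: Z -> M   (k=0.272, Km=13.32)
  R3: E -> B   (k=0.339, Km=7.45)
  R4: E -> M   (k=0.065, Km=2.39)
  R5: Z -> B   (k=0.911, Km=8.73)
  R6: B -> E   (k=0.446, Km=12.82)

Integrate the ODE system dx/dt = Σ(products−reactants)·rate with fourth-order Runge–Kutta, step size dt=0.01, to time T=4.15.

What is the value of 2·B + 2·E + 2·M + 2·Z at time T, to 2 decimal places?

Value at T = 266.80

Check how each reaction changes W = 2·B + 2·E + 2·M + 2·Z (weight of products minus weight of reactants):
R1: M -> B: (2·1) − (2·1) = 2 − 2 = 0
R2: Z -> M: (2·1) − (2·1) = 2 − 2 = 0
R3: E -> B: (2·1) − (2·1) = 2 − 2 = 0
R4: E -> M: (2·1) − (2·1) = 2 − 2 = 0
R5: Z -> B: (2·1) − (2·1) = 2 − 2 = 0
R6: B -> E: (2·1) − (2·1) = 2 − 2 = 0
Every reaction leaves W unchanged, so W is conserved and no simulation is needed: W(T) = W(0) = 2·40.14 + 2·10.16 + 2·38.86 + 2·44.24 = 266.80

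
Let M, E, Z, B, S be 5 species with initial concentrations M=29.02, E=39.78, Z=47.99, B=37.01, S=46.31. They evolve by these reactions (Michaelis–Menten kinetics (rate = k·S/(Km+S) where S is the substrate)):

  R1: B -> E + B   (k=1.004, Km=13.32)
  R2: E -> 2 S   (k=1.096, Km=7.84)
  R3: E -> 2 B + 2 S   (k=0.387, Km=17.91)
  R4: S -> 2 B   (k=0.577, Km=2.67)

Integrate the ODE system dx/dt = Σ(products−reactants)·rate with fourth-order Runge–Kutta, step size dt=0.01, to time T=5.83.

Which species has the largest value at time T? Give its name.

Dominant species at T: S

RK4 with dt=0.01: 583 steps to T=5.83. Trajectory (selected grid times):
t=0.00: M=29.02 E=39.78 Z=47.99 B=37.01 S=46.31
t=0.65: M=29.02 E=39.49 Z=47.99 B=38.07 S=47.49
t=1.30: M=29.02 E=39.21 Z=47.99 B=39.12 S=48.67
t=1.94: M=29.02 E=38.94 Z=47.99 B=40.16 S=49.83
t=2.59: M=29.02 E=38.67 Z=47.99 B=41.22 S=51.00
t=3.24: M=29.02 E=38.40 Z=47.99 B=42.28 S=52.17
t=3.89: M=29.02 E=38.13 Z=47.99 B=43.33 S=53.34
t=4.53: M=29.02 E=37.87 Z=47.99 B=44.37 S=54.49
t=5.18: M=29.02 E=37.62 Z=47.99 B=45.43 S=55.65
t=5.83: M=29.02 E=37.36 Z=47.99 B=46.49 S=56.81
At T=5.83: M=29.02 E=37.36 Z=47.99 B=46.49 S=56.81; the largest is S.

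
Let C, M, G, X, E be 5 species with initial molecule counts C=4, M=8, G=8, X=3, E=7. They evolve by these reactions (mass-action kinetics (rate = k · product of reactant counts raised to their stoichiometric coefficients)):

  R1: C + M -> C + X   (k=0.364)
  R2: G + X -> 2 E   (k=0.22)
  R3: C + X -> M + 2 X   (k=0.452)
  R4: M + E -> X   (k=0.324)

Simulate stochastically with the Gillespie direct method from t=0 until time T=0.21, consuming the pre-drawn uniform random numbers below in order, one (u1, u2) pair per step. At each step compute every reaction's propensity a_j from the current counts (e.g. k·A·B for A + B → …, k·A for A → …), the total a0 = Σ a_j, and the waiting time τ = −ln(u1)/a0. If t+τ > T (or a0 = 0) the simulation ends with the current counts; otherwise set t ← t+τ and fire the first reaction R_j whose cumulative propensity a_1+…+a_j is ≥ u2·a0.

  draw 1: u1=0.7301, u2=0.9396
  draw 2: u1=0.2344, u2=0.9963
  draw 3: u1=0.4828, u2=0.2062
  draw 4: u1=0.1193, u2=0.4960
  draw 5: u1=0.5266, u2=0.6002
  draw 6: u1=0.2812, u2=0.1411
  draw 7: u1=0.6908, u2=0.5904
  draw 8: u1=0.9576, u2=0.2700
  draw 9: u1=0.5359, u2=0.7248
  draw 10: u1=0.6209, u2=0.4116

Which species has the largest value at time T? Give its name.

Dominant species at T: X

t=0.000: C=4 M=8 G=8 X=3 E=7
Draw 1: a1=11.648, a2=5.280, a3=5.424, a4=18.144, a0=40.496; τ=−ln(0.7301)/40.496=0.008 → t=0.008; u2·a0=0.9396·40.496=38.050; a1+…+a3=22.352 < 38.050 ≤ a1+…+a4=40.496 → R4 fires; C=4 M=7 G=8 X=4 E=6
Draw 2: a1=10.192, a2=7.040, a3=7.232, a4=13.608, a0=38.072; τ=−ln(0.2344)/38.072=0.038 → t=0.046; u2·a0=0.9963·38.072=37.931; a1+…+a3=24.464 < 37.931 ≤ a1+…+a4=38.072 → R4 fires; C=4 M=6 G=8 X=5 E=5
Draw 3: a1=8.736, a2=8.800, a3=9.040, a4=9.720, a0=36.296; τ=−ln(0.4828)/36.296=0.020 → t=0.066; u2·a0=0.2062·36.296=7.484 ≤ a1=8.736 → R1 fires; C=4 M=5 G=8 X=6 E=5
Draw 4: a1=7.280, a2=10.560, a3=10.848, a4=8.100, a0=36.788; τ=−ln(0.1193)/36.788=0.058 → t=0.124; u2·a0=0.4960·36.788=18.247; a1+a2=17.840 < 18.247 ≤ a1+…+a3=28.688 → R3 fires; C=3 M=6 G=8 X=7 E=5
Draw 5: a1=6.552, a2=12.320, a3=9.492, a4=9.720, a0=38.084; τ=−ln(0.5266)/38.084=0.017 → t=0.141; u2·a0=0.6002·38.084=22.858; a1+a2=18.872 < 22.858 ≤ a1+…+a3=28.364 → R3 fires; C=2 M=7 G=8 X=8 E=5
Draw 6: a1=5.096, a2=14.080, a3=7.232, a4=11.340, a0=37.748; τ=−ln(0.2812)/37.748=0.034 → t=0.174; u2·a0=0.1411·37.748=5.326; a1=5.096 < 5.326 ≤ a1+a2=19.176 → R2 fires; C=2 M=7 G=7 X=7 E=7
Draw 7: a1=5.096, a2=10.780, a3=6.328, a4=15.876, a0=38.080; τ=−ln(0.6908)/38.080=0.010 → t=0.184; u2·a0=0.5904·38.080=22.482; a1+…+a3=22.204 < 22.482 ≤ a1+…+a4=38.080 → R4 fires; C=2 M=6 G=7 X=8 E=6
Draw 8: a1=4.368, a2=12.320, a3=7.232, a4=11.664, a0=35.584; τ=−ln(0.9576)/35.584=0.001 → t=0.185; u2·a0=0.2700·35.584=9.608; a1=4.368 < 9.608 ≤ a1+a2=16.688 → R2 fires; C=2 M=6 G=6 X=7 E=8
Draw 9: a1=4.368, a2=9.240, a3=6.328, a4=15.552, a0=35.488; τ=−ln(0.5359)/35.488=0.018 → t=0.203; u2·a0=0.7248·35.488=25.722; a1+…+a3=19.936 < 25.722 ≤ a1+…+a4=35.488 → R4 fires; C=2 M=5 G=6 X=8 E=7
Draw 10: a1=3.640, a2=10.560, a3=7.232, a4=11.340, a0=32.772; τ=−ln(0.6209)/32.772=0.015 → t=0.217 > T=0.21: stop.
At T=0.21: C=2 M=5 G=6 X=8 E=7; the largest is X.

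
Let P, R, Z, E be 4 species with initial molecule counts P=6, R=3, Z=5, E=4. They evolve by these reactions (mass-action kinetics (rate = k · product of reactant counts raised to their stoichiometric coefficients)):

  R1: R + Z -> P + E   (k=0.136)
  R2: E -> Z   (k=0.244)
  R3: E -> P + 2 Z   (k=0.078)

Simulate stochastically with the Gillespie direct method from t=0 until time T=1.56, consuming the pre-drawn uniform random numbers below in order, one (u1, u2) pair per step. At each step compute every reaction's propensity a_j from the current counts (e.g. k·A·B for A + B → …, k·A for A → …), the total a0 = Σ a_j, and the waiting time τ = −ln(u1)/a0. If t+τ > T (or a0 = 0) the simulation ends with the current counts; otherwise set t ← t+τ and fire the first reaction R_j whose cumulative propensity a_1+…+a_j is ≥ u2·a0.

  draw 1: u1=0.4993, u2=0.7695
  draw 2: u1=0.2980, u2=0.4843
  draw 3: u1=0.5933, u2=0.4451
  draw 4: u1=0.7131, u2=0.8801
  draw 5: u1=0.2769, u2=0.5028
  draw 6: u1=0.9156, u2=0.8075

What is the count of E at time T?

t=0.000: P=6 R=3 Z=5 E=4
Draw 1: a1=2.040, a2=0.976, a3=0.312, a0=3.328; τ=−ln(0.4993)/3.328=0.209 → t=0.209; u2·a0=0.7695·3.328=2.561; a1=2.040 < 2.561 ≤ a1+a2=3.016 → R2 fires; P=6 R=3 Z=6 E=3
Draw 2: a1=2.448, a2=0.732, a3=0.234, a0=3.414; τ=−ln(0.2980)/3.414=0.355 → t=0.563; u2·a0=0.4843·3.414=1.653 ≤ a1=2.448 → R1 fires; P=7 R=2 Z=5 E=4
Draw 3: a1=1.360, a2=0.976, a3=0.312, a0=2.648; τ=−ln(0.5933)/2.648=0.197 → t=0.760; u2·a0=0.4451·2.648=1.179 ≤ a1=1.360 → R1 fires; P=8 R=1 Z=4 E=5
Draw 4: a1=0.544, a2=1.220, a3=0.390, a0=2.154; τ=−ln(0.7131)/2.154=0.157 → t=0.917; u2·a0=0.8801·2.154=1.896; a1+a2=1.764 < 1.896 ≤ a1+…+a3=2.154 → R3 fires; P=9 R=1 Z=6 E=4
Draw 5: a1=0.816, a2=0.976, a3=0.312, a0=2.104; τ=−ln(0.2769)/2.104=0.610 → t=1.528; u2·a0=0.5028·2.104=1.058; a1=0.816 < 1.058 ≤ a1+a2=1.792 → R2 fires; P=9 R=1 Z=7 E=3
Draw 6: a1=0.952, a2=0.732, a3=0.234, a0=1.918; τ=−ln(0.9156)/1.918=0.046 → t=1.574 > T=1.56: stop.
Read off E at T=1.56: 3

E at T = 3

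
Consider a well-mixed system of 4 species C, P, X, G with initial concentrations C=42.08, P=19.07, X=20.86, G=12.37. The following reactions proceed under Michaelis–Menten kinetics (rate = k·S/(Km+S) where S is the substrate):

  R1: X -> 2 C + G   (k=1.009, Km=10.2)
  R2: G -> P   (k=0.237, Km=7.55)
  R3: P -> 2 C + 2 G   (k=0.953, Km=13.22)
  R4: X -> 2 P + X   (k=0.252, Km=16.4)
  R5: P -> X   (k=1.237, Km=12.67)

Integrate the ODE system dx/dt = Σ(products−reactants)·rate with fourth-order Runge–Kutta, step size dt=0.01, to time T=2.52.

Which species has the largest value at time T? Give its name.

Dominant species at T: C

RK4 with dt=0.01: 252 steps to T=2.52. Trajectory (selected grid times):
t=0.00: C=42.08 P=19.07 X=20.86 G=12.37
t=0.28: C=42.77 P=18.83 X=20.88 G=12.83
t=0.56: C=43.47 P=18.58 X=20.89 G=13.29
t=0.84: C=44.16 P=18.34 X=20.91 G=13.75
t=1.12: C=44.85 P=18.11 X=20.92 G=14.21
t=1.40: C=45.53 P=17.87 X=20.94 G=14.66
t=1.68: C=46.22 P=17.64 X=20.95 G=15.11
t=1.96: C=46.90 P=17.41 X=20.96 G=15.56
t=2.24: C=47.59 P=17.19 X=20.97 G=16.01
t=2.52: C=48.27 P=16.96 X=20.98 G=16.46
At T=2.52: C=48.27 P=16.96 X=20.98 G=16.46; the largest is C.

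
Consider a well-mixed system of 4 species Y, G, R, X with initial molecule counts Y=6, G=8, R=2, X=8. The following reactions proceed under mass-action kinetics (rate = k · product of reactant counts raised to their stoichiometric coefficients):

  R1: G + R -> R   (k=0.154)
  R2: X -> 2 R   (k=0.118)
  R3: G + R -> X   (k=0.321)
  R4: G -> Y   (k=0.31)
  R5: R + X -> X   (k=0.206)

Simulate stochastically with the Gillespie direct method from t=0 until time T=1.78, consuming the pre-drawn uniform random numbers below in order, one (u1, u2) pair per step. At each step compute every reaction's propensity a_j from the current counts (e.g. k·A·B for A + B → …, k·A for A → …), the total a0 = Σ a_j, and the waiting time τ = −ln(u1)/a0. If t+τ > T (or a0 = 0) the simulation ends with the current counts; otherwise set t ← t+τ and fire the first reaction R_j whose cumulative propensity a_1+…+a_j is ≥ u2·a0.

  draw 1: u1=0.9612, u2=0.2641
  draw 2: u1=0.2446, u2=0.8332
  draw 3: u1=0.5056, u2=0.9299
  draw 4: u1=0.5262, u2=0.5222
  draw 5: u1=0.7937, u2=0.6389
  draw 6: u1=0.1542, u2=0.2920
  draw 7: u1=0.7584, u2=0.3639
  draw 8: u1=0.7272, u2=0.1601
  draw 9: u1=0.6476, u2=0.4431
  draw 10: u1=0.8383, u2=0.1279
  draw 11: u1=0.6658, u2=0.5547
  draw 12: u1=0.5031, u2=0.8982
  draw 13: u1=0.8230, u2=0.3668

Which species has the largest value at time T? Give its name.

t=0.000: Y=6 G=8 R=2 X=8
Draw 1: a1=2.464, a2=0.944, a3=5.136, a4=2.480, a5=3.296, a0=14.320; τ=−ln(0.9612)/14.320=0.003 → t=0.003; u2·a0=0.2641·14.320=3.782; a1+a2=3.408 < 3.782 ≤ a1+…+a3=8.544 → R3 fires; Y=6 G=7 R=1 X=9
Draw 2: a1=1.078, a2=1.062, a3=2.247, a4=2.170, a5=1.854, a0=8.411; τ=−ln(0.2446)/8.411=0.167 → t=0.170; u2·a0=0.8332·8.411=7.008; a1+…+a4=6.557 < 7.008 ≤ a1+…+a5=8.411 → R5 fires; Y=6 G=7 R=0 X=9
Draw 3: a1=0.000, a2=1.062, a3=0.000, a4=2.170, a5=0.000, a0=3.232; τ=−ln(0.5056)/3.232=0.211 → t=0.381; u2·a0=0.9299·3.232=3.005; a1+…+a3=1.062 < 3.005 ≤ a1+…+a4=3.232 → R4 fires; Y=7 G=6 R=0 X=9
Draw 4: a1=0.000, a2=1.062, a3=0.000, a4=1.860, a5=0.000, a0=2.922; τ=−ln(0.5262)/2.922=0.220 → t=0.601; u2·a0=0.5222·2.922=1.526; a1+…+a3=1.062 < 1.526 ≤ a1+…+a4=2.922 → R4 fires; Y=8 G=5 R=0 X=9
Draw 5: a1=0.000, a2=1.062, a3=0.000, a4=1.550, a5=0.000, a0=2.612; τ=−ln(0.7937)/2.612=0.088 → t=0.689; u2·a0=0.6389·2.612=1.669; a1+…+a3=1.062 < 1.669 ≤ a1+…+a4=2.612 → R4 fires; Y=9 G=4 R=0 X=9
Draw 6: a1=0.000, a2=1.062, a3=0.000, a4=1.240, a5=0.000, a0=2.302; τ=−ln(0.1542)/2.302=0.812 → t=1.502; u2·a0=0.2920·2.302=0.672; a1=0.000 < 0.672 ≤ a1+a2=1.062 → R2 fires; Y=9 G=4 R=2 X=8
Draw 7: a1=1.232, a2=0.944, a3=2.568, a4=1.240, a5=3.296, a0=9.280; τ=−ln(0.7584)/9.280=0.030 → t=1.531; u2·a0=0.3639·9.280=3.377; a1+a2=2.176 < 3.377 ≤ a1+…+a3=4.744 → R3 fires; Y=9 G=3 R=1 X=9
Draw 8: a1=0.462, a2=1.062, a3=0.963, a4=0.930, a5=1.854, a0=5.271; τ=−ln(0.7272)/5.271=0.060 → t=1.592; u2·a0=0.1601·5.271=0.844; a1=0.462 < 0.844 ≤ a1+a2=1.524 → R2 fires; Y=9 G=3 R=3 X=8
Draw 9: a1=1.386, a2=0.944, a3=2.889, a4=0.930, a5=4.944, a0=11.093; τ=−ln(0.6476)/11.093=0.039 → t=1.631; u2·a0=0.4431·11.093=4.915; a1+a2=2.330 < 4.915 ≤ a1+…+a3=5.219 → R3 fires; Y=9 G=2 R=2 X=9
Draw 10: a1=0.616, a2=1.062, a3=1.284, a4=0.620, a5=3.708, a0=7.290; τ=−ln(0.8383)/7.290=0.024 → t=1.655; u2·a0=0.1279·7.290=0.932; a1=0.616 < 0.932 ≤ a1+a2=1.678 → R2 fires; Y=9 G=2 R=4 X=8
Draw 11: a1=1.232, a2=0.944, a3=2.568, a4=0.620, a5=6.592, a0=11.956; τ=−ln(0.6658)/11.956=0.034 → t=1.689; u2·a0=0.5547·11.956=6.632; a1+…+a4=5.364 < 6.632 ≤ a1+…+a5=11.956 → R5 fires; Y=9 G=2 R=3 X=8
Draw 12: a1=0.924, a2=0.944, a3=1.926, a4=0.620, a5=4.944, a0=9.358; τ=−ln(0.5031)/9.358=0.073 → t=1.763; u2·a0=0.8982·9.358=8.405; a1+…+a4=4.414 < 8.405 ≤ a1+…+a5=9.358 → R5 fires; Y=9 G=2 R=2 X=8
Draw 13: a1=0.616, a2=0.944, a3=1.284, a4=0.620, a5=3.296, a0=6.760; τ=−ln(0.8230)/6.760=0.029 → t=1.791 > T=1.78: stop.
At T=1.78: Y=9 G=2 R=2 X=8; the largest is Y.

Dominant species at T: Y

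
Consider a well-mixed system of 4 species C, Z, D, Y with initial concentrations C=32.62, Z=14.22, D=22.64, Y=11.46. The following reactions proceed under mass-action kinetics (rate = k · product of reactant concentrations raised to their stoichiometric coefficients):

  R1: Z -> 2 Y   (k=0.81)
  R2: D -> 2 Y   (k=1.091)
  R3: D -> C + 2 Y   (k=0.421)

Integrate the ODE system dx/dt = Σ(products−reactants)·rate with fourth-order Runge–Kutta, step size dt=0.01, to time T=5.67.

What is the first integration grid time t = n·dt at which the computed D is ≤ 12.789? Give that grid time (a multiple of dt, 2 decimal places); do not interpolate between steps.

Threshold first reached at t = 0.38

RK4 with dt=0.01: 567 steps to T=5.67. Trajectory (selected grid times):
t=0.00: C=32.62 Z=14.22 D=22.64 Y=11.46
t=0.37: C=35.32 Z=10.54 D=12.94 Y=38.23
t=0.38: C=35.38 Z=10.45 D=12.75 Y=38.78
t=0.63: C=36.49 Z=8.54 D=8.73 Y=50.64
t=1.26: C=37.99 Z=5.12 D=3.37 Y=68.19
t=1.89: C=38.56 Z=3.08 D=1.30 Y=76.43
t=2.52: C=38.78 Z=1.85 D=0.50 Y=80.48
t=3.15: C=38.87 Z=1.11 D=0.19 Y=82.58
t=3.78: C=38.90 Z=0.67 D=0.07 Y=83.70
t=4.41: C=38.92 Z=0.40 D=0.03 Y=84.32
t=5.04: C=38.92 Z=0.24 D=0.01 Y=84.68
t=5.67: C=38.92 Z=0.14 D=0.00 Y=84.88
D(0.37)=12.939 > 12.789 but D(0.38)=12.745 ≤ 12.789, so the first grid time is t=0.38.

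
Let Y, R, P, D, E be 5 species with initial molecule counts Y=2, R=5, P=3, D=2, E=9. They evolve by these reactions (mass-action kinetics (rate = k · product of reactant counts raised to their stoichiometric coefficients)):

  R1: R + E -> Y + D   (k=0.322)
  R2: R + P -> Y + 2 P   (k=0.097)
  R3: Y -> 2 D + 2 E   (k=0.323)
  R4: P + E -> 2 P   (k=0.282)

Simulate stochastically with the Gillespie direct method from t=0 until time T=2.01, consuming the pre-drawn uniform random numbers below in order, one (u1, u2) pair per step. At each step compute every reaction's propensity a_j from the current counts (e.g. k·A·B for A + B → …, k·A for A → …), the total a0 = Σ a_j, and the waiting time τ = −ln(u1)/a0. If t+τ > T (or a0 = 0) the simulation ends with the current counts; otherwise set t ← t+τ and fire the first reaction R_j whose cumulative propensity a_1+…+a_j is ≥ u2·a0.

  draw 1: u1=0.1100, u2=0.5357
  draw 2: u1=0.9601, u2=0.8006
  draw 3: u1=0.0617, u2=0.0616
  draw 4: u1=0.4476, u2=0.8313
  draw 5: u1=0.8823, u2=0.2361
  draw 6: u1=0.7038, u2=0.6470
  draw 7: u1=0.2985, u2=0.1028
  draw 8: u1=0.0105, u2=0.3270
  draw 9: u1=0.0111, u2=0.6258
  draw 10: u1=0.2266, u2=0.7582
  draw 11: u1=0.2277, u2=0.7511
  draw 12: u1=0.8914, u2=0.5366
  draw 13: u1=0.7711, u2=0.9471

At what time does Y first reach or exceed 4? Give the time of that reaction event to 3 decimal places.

t=0.000: Y=2 R=5 P=3 D=2 E=9
Draw 1: a1=14.490, a2=1.455, a3=0.646, a4=7.614, a0=24.205; τ=−ln(0.1100)/24.205=0.091 → t=0.091; u2·a0=0.5357·24.205=12.967 ≤ a1=14.490 → R1 fires; Y=3 R=4 P=3 D=3 E=8
Draw 2: a1=10.304, a2=1.164, a3=0.969, a4=6.768, a0=19.205; τ=−ln(0.9601)/19.205=0.002 → t=0.093; u2·a0=0.8006·19.205=15.376; a1+…+a3=12.437 < 15.376 ≤ a1+…+a4=19.205 → R4 fires; Y=3 R=4 P=4 D=3 E=7
Draw 3: a1=9.016, a2=1.552, a3=0.969, a4=7.896, a0=19.433; τ=−ln(0.0617)/19.433=0.143 → t=0.237; u2·a0=0.0616·19.433=1.197 ≤ a1=9.016 → R1 fires; Y=4 R=3 P=4 D=4 E=6
Draw 4: a1=5.796, a2=1.164, a3=1.292, a4=6.768, a0=15.020; τ=−ln(0.4476)/15.020=0.054 → t=0.290; u2·a0=0.8313·15.020=12.486; a1+…+a3=8.252 < 12.486 ≤ a1+…+a4=15.020 → R4 fires; Y=4 R=3 P=5 D=4 E=5
Draw 5: a1=4.830, a2=1.455, a3=1.292, a4=7.050, a0=14.627; τ=−ln(0.8823)/14.627=0.009 → t=0.299; u2·a0=0.2361·14.627=3.453 ≤ a1=4.830 → R1 fires; Y=5 R=2 P=5 D=5 E=4
Draw 6: a1=2.576, a2=0.970, a3=1.615, a4=5.640, a0=10.801; τ=−ln(0.7038)/10.801=0.033 → t=0.331; u2·a0=0.6470·10.801=6.988; a1+…+a3=5.161 < 6.988 ≤ a1+…+a4=10.801 → R4 fires; Y=5 R=2 P=6 D=5 E=3
Draw 7: a1=1.932, a2=1.164, a3=1.615, a4=5.076, a0=9.787; τ=−ln(0.2985)/9.787=0.124 → t=0.455; u2·a0=0.1028·9.787=1.006 ≤ a1=1.932 → R1 fires; Y=6 R=1 P=6 D=6 E=2
Draw 8: a1=0.644, a2=0.582, a3=1.938, a4=3.384, a0=6.548; τ=−ln(0.0105)/6.548=0.696 → t=1.151; u2·a0=0.3270·6.548=2.141; a1+a2=1.226 < 2.141 ≤ a1+…+a3=3.164 → R3 fires; Y=5 R=1 P=6 D=8 E=4
Draw 9: a1=1.288, a2=0.582, a3=1.615, a4=6.768, a0=10.253; τ=−ln(0.0111)/10.253=0.439 → t=1.590; u2·a0=0.6258·10.253=6.416; a1+…+a3=3.485 < 6.416 ≤ a1+…+a4=10.253 → R4 fires; Y=5 R=1 P=7 D=8 E=3
Draw 10: a1=0.966, a2=0.679, a3=1.615, a4=5.922, a0=9.182; τ=−ln(0.2266)/9.182=0.162 → t=1.751; u2·a0=0.7582·9.182=6.962; a1+…+a3=3.260 < 6.962 ≤ a1+…+a4=9.182 → R4 fires; Y=5 R=1 P=8 D=8 E=2
Draw 11: a1=0.644, a2=0.776, a3=1.615, a4=4.512, a0=7.547; τ=−ln(0.2277)/7.547=0.196 → t=1.947; u2·a0=0.7511·7.547=5.669; a1+…+a3=3.035 < 5.669 ≤ a1+…+a4=7.547 → R4 fires; Y=5 R=1 P=9 D=8 E=1
Draw 12: a1=0.322, a2=0.873, a3=1.615, a4=2.538, a0=5.348; τ=−ln(0.8914)/5.348=0.021 → t=1.969; u2·a0=0.5366·5.348=2.870; a1+…+a3=2.810 < 2.870 ≤ a1+…+a4=5.348 → R4 fires; Y=5 R=1 P=10 D=8 E=0
Draw 13: a1=0.000, a2=0.970, a3=1.615, a4=0.000, a0=2.585; τ=−ln(0.7711)/2.585=0.101 → t=2.069 > T=2.01: stop.
Y first becomes ≥ 4 when it reaches 4 at the event at t=0.237.

Threshold first reached at t = 0.237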